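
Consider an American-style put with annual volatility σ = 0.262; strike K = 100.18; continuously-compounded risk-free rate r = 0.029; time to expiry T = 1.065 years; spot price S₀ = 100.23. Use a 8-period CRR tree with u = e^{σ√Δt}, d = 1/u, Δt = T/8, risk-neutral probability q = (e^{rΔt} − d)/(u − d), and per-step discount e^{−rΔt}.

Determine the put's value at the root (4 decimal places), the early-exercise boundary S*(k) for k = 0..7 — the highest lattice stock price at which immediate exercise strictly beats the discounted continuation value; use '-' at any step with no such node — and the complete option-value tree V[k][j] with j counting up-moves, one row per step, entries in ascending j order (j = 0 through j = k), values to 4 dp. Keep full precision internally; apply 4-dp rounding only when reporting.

params: Δt=0.13312 u=1.10031 d=0.90883 q=0.49632 e^(-rΔt)=0.99615
t_8 payoffs: 53.5281 43.6991 31.7993 17.3923 0.0000 0.0000 0.0000 0.0000 0.0000
t_7: node(7,0) S=51.3317 payoff=48.8483 vs cont=48.4623 → 48.8483 [stop]  node(7,1) S=62.1467 payoff=38.0333 vs cont=37.6473 → 38.0333 [stop]  node(7,2) S=75.2402 payoff=24.9398 vs cont=24.5538 → 24.9398 [stop]  node(7,3) S=91.0923 payoff=9.0877 vs cont=8.7264 → 9.0877 [stop]  node(7,4) S=110.2843 payoff=0.0000 vs cont=0.0000 → 0.0000 [wait]  node(7,5) S=133.5198 payoff=0.0000 vs cont=0.0000 → 0.0000 [wait]  node(7,6) S=161.6507 payoff=0.0000 vs cont=0.0000 → 0.0000 [wait]  node(7,7) S=195.7085 payoff=0.0000 vs cont=0.0000 → 0.0000 [wait]  ⇒ S*(7)=91.0923
t_6: node(6,0) S=56.4809 payoff=43.6991 vs cont=43.3131 → 43.6991 [stop]  node(6,1) S=68.3807 payoff=31.7993 vs cont=31.4133 → 31.7993 [stop]  node(6,2) S=82.7877 payoff=17.3923 vs cont=17.0063 → 17.3923 [stop]  node(6,3) S=100.2300 payoff=0.0000 vs cont=4.5596 → 4.5596 [wait]  node(6,4) S=121.3472 payoff=0.0000 vs cont=0.0000 → 0.0000 [wait]  node(6,5) S=146.9135 payoff=0.0000 vs cont=0.0000 → 0.0000 [wait]  node(6,6) S=177.8663 payoff=0.0000 vs cont=0.0000 → 0.0000 [wait]  ⇒ S*(6)=82.7877
t_5: node(5,0) S=62.1467 payoff=38.0333 vs cont=37.6473 → 38.0333 [stop]  node(5,1) S=75.2402 payoff=24.9398 vs cont=24.5538 → 24.9398 [stop]  node(5,2) S=91.0923 payoff=9.0877 vs cont=10.9807 → 10.9807 [wait]  node(5,3) S=110.2843 payoff=0.0000 vs cont=2.2877 → 2.2877 [wait]  node(5,4) S=133.5198 payoff=0.0000 vs cont=0.0000 → 0.0000 [wait]  node(5,5) S=161.6507 payoff=0.0000 vs cont=0.0000 → 0.0000 [wait]  ⇒ S*(5)=75.2402
t_4: node(4,0) S=68.3807 payoff=31.7993 vs cont=31.4133 → 31.7993 [stop]  node(4,1) S=82.7877 payoff=17.3923 vs cont=17.9422 → 17.9422 [wait]  node(4,2) S=100.2300 payoff=0.0000 vs cont=6.6405 → 6.6405 [wait]  node(4,3) S=121.3472 payoff=0.0000 vs cont=1.1479 → 1.1479 [wait]  node(4,4) S=146.9135 payoff=0.0000 vs cont=0.0000 → 0.0000 [wait]  ⇒ S*(4)=68.3807
t_3: node(3,0) S=75.2402 payoff=24.9398 vs cont=24.8257 → 24.9398 [stop]  node(3,1) S=91.0923 payoff=9.0877 vs cont=12.2854 → 12.2854 [wait]  node(3,2) S=110.2843 payoff=0.0000 vs cont=3.8993 → 3.8993 [wait]  node(3,3) S=133.5198 payoff=0.0000 vs cont=0.5759 → 0.5759 [wait]  ⇒ S*(3)=75.2402
t_2: node(2,0) S=82.7877 payoff=17.3923 vs cont=18.5873 → 18.5873 [wait]  node(2,1) S=100.2300 payoff=0.0000 vs cont=8.0919 → 8.0919 [wait]  node(2,2) S=121.3472 payoff=0.0000 vs cont=2.2412 → 2.2412 [wait]  ⇒ S*(2)=-
t_1: node(1,0) S=91.0923 payoff=9.0877 vs cont=13.3267 → 13.3267 [wait]  node(1,1) S=110.2843 payoff=0.0000 vs cont=5.1681 → 5.1681 [wait]  ⇒ S*(1)=-
t_0: node(0,0) S=100.2300 payoff=0.0000 vs cont=9.2417 → 9.2417 [wait]  ⇒ S*(0)=-

price = 9.2417
boundary = - - - 75.2402 68.3807 75.2402 82.7877 91.0923
tree:
9.2417
13.3267 5.1681
18.5873 8.0919 2.2412
24.9398 12.2854 3.8993 0.5759
31.7993 17.9422 6.6405 1.1479 0.0000
38.0333 24.9398 10.9807 2.2877 0.0000 0.0000
43.6991 31.7993 17.3923 4.5596 0.0000 0.0000 0.0000
48.8483 38.0333 24.9398 9.0877 0.0000 0.0000 0.0000 0.0000
53.5281 43.6991 31.7993 17.3923 0.0000 0.0000 0.0000 0.0000 0.0000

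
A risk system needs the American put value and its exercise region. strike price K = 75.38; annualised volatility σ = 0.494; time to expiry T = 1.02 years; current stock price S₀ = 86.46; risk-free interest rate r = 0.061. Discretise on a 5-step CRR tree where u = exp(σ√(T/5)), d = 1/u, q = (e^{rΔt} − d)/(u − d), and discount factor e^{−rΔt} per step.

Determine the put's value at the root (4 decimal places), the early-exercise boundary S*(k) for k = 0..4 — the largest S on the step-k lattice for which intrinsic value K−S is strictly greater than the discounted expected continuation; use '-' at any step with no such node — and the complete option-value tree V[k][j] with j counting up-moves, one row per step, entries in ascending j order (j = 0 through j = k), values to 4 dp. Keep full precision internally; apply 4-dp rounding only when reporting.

price = 9.5231
boundary = - - - 44.2704 55.3368
tree:
9.5231
14.6310 4.0681
21.7910 7.0184 0.8793
31.1096 11.9562 1.6870 0.0000
39.9629 20.0432 3.2369 0.0000 0.0000
47.0457 31.1096 6.2105 0.0000 0.0000 0.0000

params: Δt=0.20400 u=1.24997 d=0.80002 q=0.47228 e^(-rΔt)=0.98763
t_5 payoffs: 47.0457 31.1096 6.2105 0.0000 0.0000 0.0000
t_4: node(4,0) S=35.4171 payoff=39.9629 vs cont=39.0307 → 39.9629 [stop]  node(4,1) S=55.3368 payoff=20.0432 vs cont=19.1110 → 20.0432 [stop]  node(4,2) S=86.4600 payoff=0.0000 vs cont=3.2369 → 3.2369 [wait]  node(4,3) S=135.0879 payoff=0.0000 vs cont=0.0000 → 0.0000 [wait]  node(4,4) S=211.0656 payoff=0.0000 vs cont=0.0000 → 0.0000 [wait]  ⇒ S*(4)=55.3368
t_3: node(3,0) S=44.2704 payoff=31.1096 vs cont=30.1774 → 31.1096 [stop]  node(3,1) S=69.1695 payoff=6.2105 vs cont=11.9562 → 11.9562 [wait]  node(3,2) S=108.0727 payoff=0.0000 vs cont=1.6870 → 1.6870 [wait]  node(3,3) S=168.8562 payoff=0.0000 vs cont=0.0000 → 0.0000 [wait]  ⇒ S*(3)=44.2704
t_2: node(2,0) S=55.3368 payoff=20.0432 vs cont=21.7910 → 21.7910 [wait]  node(2,1) S=86.4600 payoff=0.0000 vs cont=7.0184 → 7.0184 [wait]  node(2,2) S=135.0879 payoff=0.0000 vs cont=0.8793 → 0.8793 [wait]  ⇒ S*(2)=-
t_1: node(1,0) S=69.1695 payoff=6.2105 vs cont=14.6310 → 14.6310 [wait]  node(1,1) S=108.0727 payoff=0.0000 vs cont=4.0681 → 4.0681 [wait]  ⇒ S*(1)=-
t_0: node(0,0) S=86.4600 payoff=0.0000 vs cont=9.5231 → 9.5231 [wait]  ⇒ S*(0)=-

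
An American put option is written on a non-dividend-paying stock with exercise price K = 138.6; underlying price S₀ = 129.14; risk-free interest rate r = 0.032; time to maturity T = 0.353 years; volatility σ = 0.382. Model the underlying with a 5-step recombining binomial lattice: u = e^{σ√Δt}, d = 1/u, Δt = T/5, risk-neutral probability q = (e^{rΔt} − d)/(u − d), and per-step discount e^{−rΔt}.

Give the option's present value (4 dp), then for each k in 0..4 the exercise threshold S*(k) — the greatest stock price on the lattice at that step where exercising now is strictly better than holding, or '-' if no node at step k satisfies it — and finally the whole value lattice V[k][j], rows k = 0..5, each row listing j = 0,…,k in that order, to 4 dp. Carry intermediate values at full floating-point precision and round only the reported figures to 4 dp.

Δt=0.07060, u=1.10683, d=0.90348, q=0.48577, disc=e^(-rΔt)=0.99774
k=5 terminal: V=max(K-S,0) → 60.8579 43.3603 21.9244 0.0000 0.0000 0.0000
k=4: j=0 S=86.0473 intr=52.5527 cont=52.2399 V=52.5527[EX]; j=1 S=105.4142 intr=33.1858 cont=32.8730 V=33.1858[EX]; j=2 S=129.1400 intr=9.4600 cont=11.2488 V=11.2488[hold]; j=3 S=158.2058 intr=0.0000 cont=0.0000 V=0.0000[hold]; j=4 S=193.8136 intr=0.0000 cont=0.0000 V=0.0000[hold]  S*(4)=105.4142
k=3: j=0 S=95.2397 intr=43.3603 cont=43.0475 V=43.3603[EX]; j=1 S=116.6756 intr=21.9244 cont=22.4786 V=22.4786[hold]; j=2 S=142.9360 intr=0.0000 cont=5.7714 V=5.7714[hold]; j=3 S=175.1069 intr=0.0000 cont=0.0000 V=0.0000[hold]  S*(3)=95.2397
k=2: j=0 S=105.4142 intr=33.1858 cont=33.1416 V=33.1858[EX]; j=1 S=129.1400 intr=9.4600 cont=14.3304 V=14.3304[hold]; j=2 S=158.2058 intr=0.0000 cont=2.9611 V=2.9611[hold]  S*(2)=105.4142
k=1: j=0 S=116.6756 intr=21.9244 cont=23.9722 V=23.9722[hold]; j=1 S=142.9360 intr=0.0000 cont=8.7877 V=8.7877[hold]  S*(1)=-
k=0: j=0 S=129.1400 intr=9.4600 cont=16.5586 V=16.5586[hold]  S*(0)=-

price = 16.5586
boundary = - - 105.4142 95.2397 105.4142
tree:
16.5586
23.9722 8.7877
33.1858 14.3304 2.9611
43.3603 22.4786 5.7714 0.0000
52.5527 33.1858 11.2488 0.0000 0.0000
60.8579 43.3603 21.9244 0.0000 0.0000 0.0000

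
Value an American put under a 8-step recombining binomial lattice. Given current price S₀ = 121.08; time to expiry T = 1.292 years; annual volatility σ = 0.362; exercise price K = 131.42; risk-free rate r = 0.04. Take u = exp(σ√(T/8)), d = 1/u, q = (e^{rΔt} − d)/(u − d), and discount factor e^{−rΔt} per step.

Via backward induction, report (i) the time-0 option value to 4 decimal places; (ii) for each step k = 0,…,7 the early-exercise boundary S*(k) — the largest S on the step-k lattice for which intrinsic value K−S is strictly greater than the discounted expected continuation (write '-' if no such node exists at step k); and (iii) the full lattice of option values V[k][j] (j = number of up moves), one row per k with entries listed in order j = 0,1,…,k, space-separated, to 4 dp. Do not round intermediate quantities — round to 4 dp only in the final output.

Δt=0.16150  u=1.15659  d=0.86461  q=0.48589  discount=0.99356
step 8 (expiry): payoffs max(K−S,0) = 93.6077 80.8384 63.7568 40.9067 10.3400 0.0000 0.0000 0.0000 0.0000
step 7: (k=7,j=0): S=43.7334, (K−S)⁺=87.6866, hold=86.8404 ⇒ V=87.6866 exercise | (k=7,j=1): S=58.5023, (K−S)⁺=72.9177, hold=72.0715 ⇒ V=72.9177 exercise | (k=7,j=2): S=78.2587, (K−S)⁺=53.1613, hold=52.3151 ⇒ V=53.1613 exercise | (k=7,j=3): S=104.6869, (K−S)⁺=26.7331, hold=25.8868 ⇒ V=26.7331 exercise | (k=7,j=4): S=140.0401, (K−S)⁺=0.0000, hold=5.2817 ⇒ V=5.2817 continue | (k=7,j=5): S=187.3321, (K−S)⁺=0.0000, hold=0.0000 ⇒ V=0.0000 continue | (k=7,j=6): S=250.5948, (K−S)⁺=0.0000, hold=0.0000 ⇒ V=0.0000 continue | (k=7,j=7): S=335.2215, (K−S)⁺=0.0000, hold=0.0000 ⇒ V=0.0000 continue  boundary S*=104.6869
step 6: (k=6,j=0): S=50.5816, (K−S)⁺=80.8384, hold=79.9921 ⇒ V=80.8384 exercise | (k=6,j=1): S=67.6632, (K−S)⁺=63.7568, hold=62.9105 ⇒ V=63.7568 exercise | (k=6,j=2): S=90.5133, (K−S)⁺=40.9067, hold=40.0604 ⇒ V=40.9067 exercise | (k=6,j=3): S=121.0800, (K−S)⁺=10.3400, hold=16.2050 ⇒ V=16.2050 continue | (k=6,j=4): S=161.9691, (K−S)⁺=0.0000, hold=2.6979 ⇒ V=2.6979 continue | (k=6,j=5): S=216.6667, (K−S)⁺=0.0000, hold=0.0000 ⇒ V=0.0000 continue | (k=6,j=6): S=289.8358, (K−S)⁺=0.0000, hold=0.0000 ⇒ V=0.0000 continue  boundary S*=90.5133
step 5: (k=5,j=0): S=58.5023, (K−S)⁺=72.9177, hold=72.0715 ⇒ V=72.9177 exercise | (k=5,j=1): S=78.2587, (K−S)⁺=53.1613, hold=52.3151 ⇒ V=53.1613 exercise | (k=5,j=2): S=104.6869, (K−S)⁺=26.7331, hold=28.7182 ⇒ V=28.7182 continue | (k=5,j=3): S=140.0401, (K−S)⁺=0.0000, hold=9.5799 ⇒ V=9.5799 continue | (k=5,j=4): S=187.3321, (K−S)⁺=0.0000, hold=1.3781 ⇒ V=1.3781 continue | (k=5,j=5): S=250.5948, (K−S)⁺=0.0000, hold=0.0000 ⇒ V=0.0000 continue  boundary S*=78.2587
step 4: (k=4,j=0): S=67.6632, (K−S)⁺=63.7568, hold=62.9105 ⇒ V=63.7568 exercise | (k=4,j=1): S=90.5133, (K−S)⁺=40.9067, hold=41.0188 ⇒ V=41.0188 continue | (k=4,j=2): S=121.0800, (K−S)⁺=10.3400, hold=19.2941 ⇒ V=19.2941 continue | (k=4,j=3): S=161.9691, (K−S)⁺=0.0000, hold=5.5587 ⇒ V=5.5587 continue | (k=4,j=4): S=216.6667, (K−S)⁺=0.0000, hold=0.7039 ⇒ V=0.7039 continue  boundary S*=67.6632
step 3: (k=3,j=0): S=78.2587, (K−S)⁺=53.1613, hold=52.3692 ⇒ V=53.1613 exercise | (k=3,j=1): S=104.6869, (K−S)⁺=26.7331, hold=30.2668 ⇒ V=30.2668 continue | (k=3,j=2): S=140.0401, (K−S)⁺=0.0000, hold=12.5389 ⇒ V=12.5389 continue | (k=3,j=3): S=187.3321, (K−S)⁺=0.0000, hold=3.1792 ⇒ V=3.1792 continue  boundary S*=78.2587
step 2: (k=2,j=0): S=90.5133, (K−S)⁺=40.9067, hold=41.7664 ⇒ V=41.7664 continue | (k=2,j=1): S=121.0800, (K−S)⁺=10.3400, hold=21.5135 ⇒ V=21.5135 continue | (k=2,j=2): S=161.9691, (K−S)⁺=0.0000, hold=7.9396 ⇒ V=7.9396 continue  boundary S*=-
step 1: (k=1,j=0): S=104.6869, (K−S)⁺=26.7331, hold=31.7201 ⇒ V=31.7201 continue | (k=1,j=1): S=140.0401, (K−S)⁺=0.0000, hold=14.8220 ⇒ V=14.8220 continue  boundary S*=-
step 0: (k=0,j=0): S=121.0800, (K−S)⁺=10.3400, hold=23.3581 ⇒ V=23.3581 continue  boundary S*=-

price = 23.3581
boundary = - - - 78.2587 67.6632 78.2587 90.5133 104.6869
tree:
23.3581
31.7201 14.8220
41.7664 21.5135 7.9396
53.1613 30.2668 12.5389 3.1792
63.7568 41.0188 19.2941 5.5587 0.7039
72.9177 53.1613 28.7182 9.5799 1.3781 0.0000
80.8384 63.7568 40.9067 16.2050 2.6979 0.0000 0.0000
87.6866 72.9177 53.1613 26.7331 5.2817 0.0000 0.0000 0.0000
93.6077 80.8384 63.7568 40.9067 10.3400 0.0000 0.0000 0.0000 0.0000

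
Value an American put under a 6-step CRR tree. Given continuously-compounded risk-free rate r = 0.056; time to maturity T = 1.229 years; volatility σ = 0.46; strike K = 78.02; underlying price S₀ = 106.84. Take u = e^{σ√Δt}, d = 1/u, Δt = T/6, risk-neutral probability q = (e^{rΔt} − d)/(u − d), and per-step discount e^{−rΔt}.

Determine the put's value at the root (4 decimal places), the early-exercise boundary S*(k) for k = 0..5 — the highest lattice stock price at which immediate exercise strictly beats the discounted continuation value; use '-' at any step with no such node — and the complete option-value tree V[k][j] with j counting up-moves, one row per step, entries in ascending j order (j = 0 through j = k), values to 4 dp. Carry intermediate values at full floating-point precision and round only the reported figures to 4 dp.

params: Δt=0.20483 u=1.23145 d=0.81205 q=0.47565 e^(-rΔt)=0.98859
t_6 payoffs: 47.3833 31.5607 7.5664 0.0000 0.0000 0.0000 0.0000
t_5: node(5,0) S=37.7274 payoff=40.2926 vs cont=39.4028 → 40.2926 [stop]  node(5,1) S=57.2121 payoff=20.8079 vs cont=19.9181 → 20.8079 [stop]  node(5,2) S=86.7598 payoff=0.0000 vs cont=3.9222 → 3.9222 [wait]  node(5,3) S=131.5677 payoff=0.0000 vs cont=0.0000 → 0.0000 [wait]  node(5,4) S=199.5171 payoff=0.0000 vs cont=0.0000 → 0.0000 [wait]  node(5,5) S=302.5596 payoff=0.0000 vs cont=0.0000 → 0.0000 [wait]  ⇒ S*(5)=57.2121
t_4: node(4,0) S=46.4593 payoff=31.5607 vs cont=30.6709 → 31.5607 [stop]  node(4,1) S=70.4536 payoff=7.5664 vs cont=12.6306 → 12.6306 [wait]  node(4,2) S=106.8400 payoff=0.0000 vs cont=2.0332 → 2.0332 [wait]  node(4,3) S=162.0185 payoff=0.0000 vs cont=0.0000 → 0.0000 [wait]  node(4,4) S=245.6945 payoff=0.0000 vs cont=0.0000 → 0.0000 [wait]  ⇒ S*(4)=46.4593
t_3: node(3,0) S=57.2121 payoff=20.8079 vs cont=22.2994 → 22.2994 [wait]  node(3,1) S=86.7598 payoff=0.0000 vs cont=7.5034 → 7.5034 [wait]  node(3,2) S=131.5677 payoff=0.0000 vs cont=1.0539 → 1.0539 [wait]  node(3,3) S=199.5171 payoff=0.0000 vs cont=0.0000 → 0.0000 [wait]  ⇒ S*(3)=-
t_2: node(2,0) S=70.4536 payoff=7.5664 vs cont=15.0876 → 15.0876 [wait]  node(2,1) S=106.8400 payoff=0.0000 vs cont=4.3851 → 4.3851 [wait]  node(2,2) S=162.0185 payoff=0.0000 vs cont=0.5463 → 0.5463 [wait]  ⇒ S*(2)=-
t_1: node(1,0) S=86.7598 payoff=0.0000 vs cont=9.8830 → 9.8830 [wait]  node(1,1) S=131.5677 payoff=0.0000 vs cont=2.5300 → 2.5300 [wait]  ⇒ S*(1)=-
t_0: node(0,0) S=106.8400 payoff=0.0000 vs cont=6.3127 → 6.3127 [wait]  ⇒ S*(0)=-

price = 6.3127
boundary = - - - - 46.4593 57.2121
tree:
6.3127
9.8830 2.5300
15.0876 4.3851 0.5463
22.2994 7.5034 1.0539 0.0000
31.5607 12.6306 2.0332 0.0000 0.0000
40.2926 20.8079 3.9222 0.0000 0.0000 0.0000
47.3833 31.5607 7.5664 0.0000 0.0000 0.0000 0.0000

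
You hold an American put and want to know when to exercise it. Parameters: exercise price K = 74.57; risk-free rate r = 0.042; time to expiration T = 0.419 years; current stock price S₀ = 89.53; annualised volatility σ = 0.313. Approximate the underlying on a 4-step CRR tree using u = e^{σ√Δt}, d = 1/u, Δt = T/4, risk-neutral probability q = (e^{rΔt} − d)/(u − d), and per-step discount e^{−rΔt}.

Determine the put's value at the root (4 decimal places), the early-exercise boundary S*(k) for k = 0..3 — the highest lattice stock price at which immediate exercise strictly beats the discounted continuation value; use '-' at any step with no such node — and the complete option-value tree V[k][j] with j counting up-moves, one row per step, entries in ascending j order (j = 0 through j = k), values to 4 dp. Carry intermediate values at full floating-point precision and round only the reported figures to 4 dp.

Δt=0.10475  u=1.10661  d=0.90366  q=0.49642  discount=0.99561
step 4 (expiry): payoffs max(K−S,0) = 14.8682 1.4598 0.0000 0.0000 0.0000
step 3: (k=3,j=0): S=66.0667, (K−S)⁺=8.5033, hold=8.1759 ⇒ V=8.5033 exercise | (k=3,j=1): S=80.9046, (K−S)⁺=0.0000, hold=0.7319 ⇒ V=0.7319 continue | (k=3,j=2): S=99.0749, (K−S)⁺=0.0000, hold=0.0000 ⇒ V=0.0000 continue | (k=3,j=3): S=121.3261, (K−S)⁺=0.0000, hold=0.0000 ⇒ V=0.0000 continue  boundary S*=66.0667
step 2: (k=2,j=0): S=73.1102, (K−S)⁺=1.4598, hold=4.6250 ⇒ V=4.6250 continue | (k=2,j=1): S=89.5300, (K−S)⁺=0.0000, hold=0.3669 ⇒ V=0.3669 continue | (k=2,j=2): S=109.6375, (K−S)⁺=0.0000, hold=0.0000 ⇒ V=0.0000 continue  boundary S*=-
step 1: (k=1,j=0): S=80.9046, (K−S)⁺=0.0000, hold=2.5002 ⇒ V=2.5002 continue | (k=1,j=1): S=99.0749, (K−S)⁺=0.0000, hold=0.1840 ⇒ V=0.1840 continue  boundary S*=-
step 0: (k=0,j=0): S=89.5300, (K−S)⁺=0.0000, hold=1.3444 ⇒ V=1.3444 continue  boundary S*=-

price = 1.3444
boundary = - - - 66.0667
tree:
1.3444
2.5002 0.1840
4.6250 0.3669 0.0000
8.5033 0.7319 0.0000 0.0000
14.8682 1.4598 0.0000 0.0000 0.0000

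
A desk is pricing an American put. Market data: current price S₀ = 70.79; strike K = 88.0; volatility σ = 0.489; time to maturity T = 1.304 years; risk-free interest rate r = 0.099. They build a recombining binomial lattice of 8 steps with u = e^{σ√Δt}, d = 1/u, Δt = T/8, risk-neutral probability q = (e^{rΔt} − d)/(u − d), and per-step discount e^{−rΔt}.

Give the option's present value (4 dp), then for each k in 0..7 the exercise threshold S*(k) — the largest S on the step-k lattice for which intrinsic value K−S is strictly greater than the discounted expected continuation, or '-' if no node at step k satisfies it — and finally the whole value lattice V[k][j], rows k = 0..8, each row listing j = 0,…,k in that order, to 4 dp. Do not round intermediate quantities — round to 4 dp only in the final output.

params: Δt=0.16300 u=1.21826 d=0.82084 q=0.49174 e^(-rΔt)=0.98399
t_8 payoffs: 73.4103 66.3465 55.8627 40.3031 17.2100 0.0000 0.0000 0.0000 0.0000
t_7: node(7,0) S=17.7741 payoff=70.2259 vs cont=68.8173 → 70.2259 [stop]  node(7,1) S=26.3796 payoff=61.6204 vs cont=60.2117 → 61.6204 [stop]  node(7,2) S=39.1516 payoff=48.8484 vs cont=47.4397 → 48.8484 [stop]  node(7,3) S=58.1074 payoff=29.8926 vs cont=28.4840 → 29.8926 [stop]  node(7,4) S=86.2408 payoff=1.7592 vs cont=8.6072 → 8.6072 [wait]  node(7,5) S=127.9953 payoff=0.0000 vs cont=0.0000 → 0.0000 [wait]  node(7,6) S=189.9658 payoff=0.0000 vs cont=0.0000 → 0.0000 [wait]  node(7,7) S=281.9400 payoff=0.0000 vs cont=0.0000 → 0.0000 [wait]  ⇒ S*(7)=58.1074
t_6: node(6,0) S=21.6535 payoff=66.3465 vs cont=64.9379 → 66.3465 [stop]  node(6,1) S=32.1373 payoff=55.8627 vs cont=54.4541 → 55.8627 [stop]  node(6,2) S=47.6969 payoff=40.3031 vs cont=38.8944 → 40.3031 [stop]  node(6,3) S=70.7900 payoff=17.2100 vs cont=19.1148 → 19.1148 [wait]  node(6,4) S=105.0638 payoff=0.0000 vs cont=4.3047 → 4.3047 [wait]  node(6,5) S=155.9318 payoff=0.0000 vs cont=0.0000 → 0.0000 [wait]  node(6,6) S=231.4281 payoff=0.0000 vs cont=0.0000 → 0.0000 [wait]  ⇒ S*(6)=47.6969
t_5: node(5,0) S=26.3796 payoff=61.6204 vs cont=60.2117 → 61.6204 [stop]  node(5,1) S=39.1516 payoff=48.8484 vs cont=47.4397 → 48.8484 [stop]  node(5,2) S=58.1074 payoff=29.8926 vs cont=29.4057 → 29.8926 [stop]  node(5,3) S=86.2408 payoff=1.7592 vs cont=11.6427 → 11.6427 [wait]  node(5,4) S=127.9953 payoff=0.0000 vs cont=2.1529 → 2.1529 [wait]  node(5,5) S=189.9658 payoff=0.0000 vs cont=0.0000 → 0.0000 [wait]  ⇒ S*(5)=58.1074
t_4: node(4,0) S=32.1373 payoff=55.8627 vs cont=54.4541 → 55.8627 [stop]  node(4,1) S=47.6969 payoff=40.3031 vs cont=38.8944 → 40.3031 [stop]  node(4,2) S=70.7900 payoff=17.2100 vs cont=20.5836 → 20.5836 [wait]  node(4,3) S=105.0638 payoff=0.0000 vs cont=6.8645 → 6.8645 [wait]  node(4,4) S=155.9318 payoff=0.0000 vs cont=1.0767 → 1.0767 [wait]  ⇒ S*(4)=47.6969
t_3: node(3,0) S=39.1516 payoff=48.8484 vs cont=47.4397 → 48.8484 [stop]  node(3,1) S=58.1074 payoff=29.8926 vs cont=30.1164 → 30.1164 [wait]  node(3,2) S=86.2408 payoff=1.7592 vs cont=13.6159 → 13.6159 [wait]  node(3,3) S=127.9953 payoff=0.0000 vs cont=3.9541 → 3.9541 [wait]  ⇒ S*(3)=39.1516
t_2: node(2,0) S=47.6969 payoff=40.3031 vs cont=39.0026 → 40.3031 [stop]  node(2,1) S=70.7900 payoff=17.2100 vs cont=21.6503 → 21.6503 [wait]  node(2,2) S=105.0638 payoff=0.0000 vs cont=8.7230 → 8.7230 [wait]  ⇒ S*(2)=47.6969
t_1: node(1,0) S=58.1074 payoff=29.8926 vs cont=30.6325 → 30.6325 [wait]  node(1,1) S=86.2408 payoff=1.7592 vs cont=15.0486 → 15.0486 [wait]  ⇒ S*(1)=-
t_0: node(0,0) S=70.7900 payoff=17.2100 vs cont=22.6016 → 22.6016 [wait]  ⇒ S*(0)=-

price = 22.6016
boundary = - - 47.6969 39.1516 47.6969 58.1074 47.6969 58.1074
tree:
22.6016
30.6325 15.0486
40.3031 21.6503 8.7230
48.8484 30.1164 13.6159 3.9541
55.8627 40.3031 20.5836 6.8645 1.0767
61.6204 48.8484 29.8926 11.6427 2.1529 0.0000
66.3465 55.8627 40.3031 19.1148 4.3047 0.0000 0.0000
70.2259 61.6204 48.8484 29.8926 8.6072 0.0000 0.0000 0.0000
73.4103 66.3465 55.8627 40.3031 17.2100 0.0000 0.0000 0.0000 0.0000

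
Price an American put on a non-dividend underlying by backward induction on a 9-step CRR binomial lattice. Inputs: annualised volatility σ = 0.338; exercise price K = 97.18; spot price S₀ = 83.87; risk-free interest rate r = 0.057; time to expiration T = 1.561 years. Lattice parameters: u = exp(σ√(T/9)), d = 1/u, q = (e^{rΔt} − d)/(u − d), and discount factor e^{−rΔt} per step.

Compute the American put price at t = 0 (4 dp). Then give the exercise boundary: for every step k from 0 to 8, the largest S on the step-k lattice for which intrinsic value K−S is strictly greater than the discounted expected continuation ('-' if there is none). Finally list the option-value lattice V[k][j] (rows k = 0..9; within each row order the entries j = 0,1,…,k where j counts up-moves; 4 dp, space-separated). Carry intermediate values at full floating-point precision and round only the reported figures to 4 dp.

params: Δt=0.17344 u=1.15115 d=0.86869 q=0.50004 e^(-rΔt)=0.99016
t_9 payoffs: 73.5533 65.8709 55.6905 42.1999 24.3227 0.6326 0.0000 0.0000 0.0000 0.0000
t_8: node(8,0) S=27.1980 payoff=69.9820 vs cont=69.0260 → 69.9820 [stop]  node(8,1) S=36.0416 payoff=61.1384 vs cont=60.1824 → 61.1384 [stop]  node(8,2) S=47.7608 payoff=49.4192 vs cont=48.4632 → 49.4192 [stop]  node(8,3) S=63.2906 payoff=33.8894 vs cont=32.9334 → 33.8894 [stop]  node(8,4) S=83.8700 payoff=13.3100 vs cont=12.3540 → 13.3100 [stop]  node(8,5) S=111.1410 payoff=0.0000 vs cont=0.3132 → 0.3132 [wait]  node(8,6) S=147.2793 payoff=0.0000 vs cont=0.0000 → 0.0000 [wait]  node(8,7) S=195.1683 payoff=0.0000 vs cont=0.0000 → 0.0000 [wait]  node(8,8) S=258.6288 payoff=0.0000 vs cont=0.0000 → 0.0000 [wait]  ⇒ S*(8)=83.8700
t_7: node(7,0) S=31.3091 payoff=65.8709 vs cont=64.9149 → 65.8709 [stop]  node(7,1) S=41.4895 payoff=55.6905 vs cont=54.7345 → 55.6905 [stop]  node(7,2) S=54.9801 payoff=42.1999 vs cont=41.2439 → 42.1999 [stop]  node(7,3) S=72.8573 payoff=24.3227 vs cont=23.3667 → 24.3227 [stop]  node(7,4) S=96.5474 payoff=0.6326 vs cont=6.7441 → 6.7441 [wait]  node(7,5) S=127.9405 payoff=0.0000 vs cont=0.1550 → 0.1550 [wait]  node(7,6) S=169.5413 payoff=0.0000 vs cont=0.0000 → 0.0000 [wait]  node(7,7) S=224.6690 payoff=0.0000 vs cont=0.0000 → 0.0000 [wait]  ⇒ S*(7)=72.8573
t_6: node(6,0) S=36.0416 payoff=61.1384 vs cont=60.1824 → 61.1384 [stop]  node(6,1) S=47.7608 payoff=49.4192 vs cont=48.4632 → 49.4192 [stop]  node(6,2) S=63.2906 payoff=33.8894 vs cont=32.9334 → 33.8894 [stop]  node(6,3) S=83.8700 payoff=13.3100 vs cont=15.3799 → 15.3799 [wait]  node(6,4) S=111.1410 payoff=0.0000 vs cont=3.4153 → 3.4153 [wait]  node(6,5) S=147.2793 payoff=0.0000 vs cont=0.0767 → 0.0767 [wait]  node(6,6) S=195.1683 payoff=0.0000 vs cont=0.0000 → 0.0000 [wait]  ⇒ S*(6)=63.2906
t_5: node(5,0) S=41.4895 payoff=55.6905 vs cont=54.7345 → 55.6905 [stop]  node(5,1) S=54.9801 payoff=42.1999 vs cont=41.2439 → 42.1999 [stop]  node(5,2) S=72.8573 payoff=24.3227 vs cont=24.3916 → 24.3916 [wait]  node(5,3) S=96.5474 payoff=0.6326 vs cont=9.3047 → 9.3047 [wait]  node(5,4) S=127.9405 payoff=0.0000 vs cont=1.7287 → 1.7287 [wait]  node(5,5) S=169.5413 payoff=0.0000 vs cont=0.0380 → 0.0380 [wait]  ⇒ S*(5)=54.9801
t_4: node(4,0) S=47.7608 payoff=49.4192 vs cont=48.4632 → 49.4192 [stop]  node(4,1) S=63.2906 payoff=33.8894 vs cont=32.9675 → 33.8894 [stop]  node(4,2) S=83.8700 payoff=13.3100 vs cont=16.6818 → 16.6818 [wait]  node(4,3) S=111.1410 payoff=0.0000 vs cont=5.4621 → 5.4621 [wait]  node(4,4) S=147.2793 payoff=0.0000 vs cont=0.8746 → 0.8746 [wait]  ⇒ S*(4)=63.2906
t_3: node(3,0) S=54.9801 payoff=42.1999 vs cont=41.2439 → 42.1999 [stop]  node(3,1) S=72.8573 payoff=24.3227 vs cont=25.0361 → 25.0361 [wait]  node(3,2) S=96.5474 payoff=0.6326 vs cont=10.9626 → 10.9626 [wait]  node(3,3) S=127.9405 payoff=0.0000 vs cont=3.1370 → 3.1370 [wait]  ⇒ S*(3)=54.9801
t_2: node(2,0) S=63.2906 payoff=33.8894 vs cont=33.2866 → 33.8894 [stop]  node(2,1) S=83.8700 payoff=13.3100 vs cont=17.8217 → 17.8217 [wait]  node(2,2) S=111.1410 payoff=0.0000 vs cont=6.9801 → 6.9801 [wait]  ⇒ S*(2)=63.2906
t_1: node(1,0) S=72.8573 payoff=24.3227 vs cont=25.6006 → 25.6006 [wait]  node(1,1) S=96.5474 payoff=0.6326 vs cont=12.2785 → 12.2785 [wait]  ⇒ S*(1)=-
t_0: node(0,0) S=83.8700 payoff=13.3100 vs cont=18.7527 → 18.7527 [wait]  ⇒ S*(0)=-

price = 18.7527
boundary = - - 63.2906 54.9801 63.2906 54.9801 63.2906 72.8573 83.8700
tree:
18.7527
25.6006 12.2785
33.8894 17.8217 6.9801
42.1999 25.0361 10.9626 3.1370
49.4192 33.8894 16.6818 5.4621 0.8746
55.6905 42.1999 24.3916 9.3047 1.7287 0.0380
61.1384 49.4192 33.8894 15.3799 3.4153 0.0767 0.0000
65.8709 55.6905 42.1999 24.3227 6.7441 0.1550 0.0000 0.0000
69.9820 61.1384 49.4192 33.8894 13.3100 0.3132 0.0000 0.0000 0.0000
73.5533 65.8709 55.6905 42.1999 24.3227 0.6326 0.0000 0.0000 0.0000 0.0000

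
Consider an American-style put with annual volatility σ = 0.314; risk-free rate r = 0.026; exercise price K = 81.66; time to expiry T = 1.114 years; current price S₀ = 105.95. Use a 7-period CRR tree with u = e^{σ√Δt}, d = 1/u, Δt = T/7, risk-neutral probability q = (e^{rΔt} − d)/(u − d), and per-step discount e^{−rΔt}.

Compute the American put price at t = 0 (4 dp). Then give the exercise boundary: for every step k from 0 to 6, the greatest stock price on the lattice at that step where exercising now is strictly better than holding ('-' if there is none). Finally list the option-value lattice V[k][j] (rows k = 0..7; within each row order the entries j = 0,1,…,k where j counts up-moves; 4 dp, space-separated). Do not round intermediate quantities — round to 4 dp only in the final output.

price = 3.4837
boundary = - - - - - 56.6364 64.1943
tree:
3.4837
5.4951 1.3797
8.4622 2.3943 0.3151
12.6507 4.0911 0.6146 0.0000
18.2201 6.8503 1.1989 0.0000 0.0000
25.0236 11.1582 2.3387 0.0000 0.0000 0.0000
31.6917 17.4657 4.5621 0.0000 0.0000 0.0000 0.0000
37.5747 25.0236 8.8992 0.0000 0.0000 0.0000 0.0000 0.0000

Δt=0.15914, u=1.13345, d=0.88226, q=0.48523, disc=e^(-rΔt)=0.99587
k=7 terminal: V=max(K-S,0) → 37.5747 25.0236 8.8992 0.0000 0.0000 0.0000 0.0000 0.0000
k=6: j=0 S=49.9683 intr=31.6917 cont=31.3545 V=31.6917[EX]; j=1 S=64.1943 intr=17.4657 cont=17.1285 V=17.4657[EX]; j=2 S=82.4705 intr=0.0000 cont=4.5621 V=4.5621[hold]; j=3 S=105.9500 intr=0.0000 cont=0.0000 V=0.0000[hold]; j=4 S=136.1141 intr=0.0000 cont=0.0000 V=0.0000[hold]; j=5 S=174.8660 intr=0.0000 cont=0.0000 V=0.0000[hold]; j=6 S=224.6505 intr=0.0000 cont=0.0000 V=0.0000[hold]  S*(6)=64.1943
k=5: j=0 S=56.6364 intr=25.0236 cont=24.6864 V=25.0236[EX]; j=1 S=72.7608 intr=8.8992 cont=11.1582 V=11.1582[hold]; j=2 S=93.4759 intr=0.0000 cont=2.3387 V=2.3387[hold]; j=3 S=120.0887 intr=0.0000 cont=0.0000 V=0.0000[hold]; j=4 S=154.2781 intr=0.0000 cont=0.0000 V=0.0000[hold]; j=5 S=198.2012 intr=0.0000 cont=0.0000 V=0.0000[hold]  S*(5)=56.6364
k=4: j=0 S=64.1943 intr=17.4657 cont=18.2201 V=18.2201[hold]; j=1 S=82.4705 intr=0.0000 cont=6.8503 V=6.8503[hold]; j=2 S=105.9500 intr=0.0000 cont=1.1989 V=1.1989[hold]; j=3 S=136.1141 intr=0.0000 cont=0.0000 V=0.0000[hold]; j=4 S=174.8660 intr=0.0000 cont=0.0000 V=0.0000[hold]  S*(4)=-
k=3: j=0 S=72.7608 intr=8.8992 cont=12.6507 V=12.6507[hold]; j=1 S=93.4759 intr=0.0000 cont=4.0911 V=4.0911[hold]; j=2 S=120.0887 intr=0.0000 cont=0.6146 V=0.6146[hold]; j=3 S=154.2781 intr=0.0000 cont=0.0000 V=0.0000[hold]  S*(3)=-
k=2: j=0 S=82.4705 intr=0.0000 cont=8.4622 V=8.4622[hold]; j=1 S=105.9500 intr=0.0000 cont=2.3943 V=2.3943[hold]; j=2 S=136.1141 intr=0.0000 cont=0.3151 V=0.3151[hold]  S*(2)=-
k=1: j=0 S=93.4759 intr=0.0000 cont=5.4951 V=5.4951[hold]; j=1 S=120.0887 intr=0.0000 cont=1.3797 V=1.3797[hold]  S*(1)=-
k=0: j=0 S=105.9500 intr=0.0000 cont=3.4837 V=3.4837[hold]  S*(0)=-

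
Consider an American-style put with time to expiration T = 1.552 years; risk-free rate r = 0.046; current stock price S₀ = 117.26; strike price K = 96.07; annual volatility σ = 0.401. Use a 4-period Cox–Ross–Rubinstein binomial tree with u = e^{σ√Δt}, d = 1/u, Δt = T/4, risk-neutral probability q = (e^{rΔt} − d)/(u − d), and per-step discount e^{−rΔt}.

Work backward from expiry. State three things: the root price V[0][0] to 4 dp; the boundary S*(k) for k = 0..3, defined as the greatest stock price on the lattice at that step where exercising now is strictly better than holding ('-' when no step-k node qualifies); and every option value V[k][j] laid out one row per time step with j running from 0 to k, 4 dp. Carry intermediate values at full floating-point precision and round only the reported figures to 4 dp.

price = 10.4298
boundary = - - - 55.4260
tree:
10.4298
17.0688 3.4459
27.0124 6.6635 0.0000
40.6440 12.8855 0.0000 0.0000
52.8947 24.9171 0.0000 0.0000 0.0000

Δt=0.38800, u=1.28374, d=0.77897, q=0.47355, disc=e^(-rΔt)=0.98231
k=4 terminal: V=max(K-S,0) → 52.8947 24.9171 0.0000 0.0000 0.0000
k=3: j=0 S=55.4260 intr=40.6440 cont=38.9445 V=40.6440[EX]; j=1 S=91.3421 intr=4.7279 cont=12.8855 V=12.8855[hold]; j=2 S=150.5319 intr=0.0000 cont=0.0000 V=0.0000[hold]; j=3 S=248.0767 intr=0.0000 cont=0.0000 V=0.0000[hold]  S*(3)=55.4260
k=2: j=0 S=71.1529 intr=24.9171 cont=27.0124 V=27.0124[hold]; j=1 S=117.2600 intr=0.0000 cont=6.6635 V=6.6635[hold]; j=2 S=193.2446 intr=0.0000 cont=0.0000 V=0.0000[hold]  S*(2)=-
k=1: j=0 S=91.3421 intr=4.7279 cont=17.0688 V=17.0688[hold]; j=1 S=150.5319 intr=0.0000 cont=3.4459 V=3.4459[hold]  S*(1)=-
k=0: j=0 S=117.2600 intr=0.0000 cont=10.4298 V=10.4298[hold]  S*(0)=-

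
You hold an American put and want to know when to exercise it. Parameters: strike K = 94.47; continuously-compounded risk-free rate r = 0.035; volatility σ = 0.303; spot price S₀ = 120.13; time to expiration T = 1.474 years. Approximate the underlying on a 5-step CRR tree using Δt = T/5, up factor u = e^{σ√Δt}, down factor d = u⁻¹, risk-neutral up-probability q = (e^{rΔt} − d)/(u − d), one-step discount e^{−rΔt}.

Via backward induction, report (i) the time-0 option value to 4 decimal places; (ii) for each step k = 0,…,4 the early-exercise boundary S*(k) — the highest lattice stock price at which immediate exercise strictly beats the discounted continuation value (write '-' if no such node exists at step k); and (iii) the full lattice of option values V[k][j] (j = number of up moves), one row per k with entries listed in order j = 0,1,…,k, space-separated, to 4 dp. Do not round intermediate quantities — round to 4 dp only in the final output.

price = 4.7449
boundary = - - - - 62.2098
tree:
4.7449
8.0901 1.3684
13.4283 2.7127 0.0000
21.4469 5.3779 0.0000 0.0000
32.2602 10.6614 0.0000 0.0000 0.0000
41.6971 21.1357 0.0000 0.0000 0.0000 0.0000

params: Δt=0.29480 u=1.17882 d=0.84830 q=0.49034 e^(-rΔt)=0.98974
t_5 payoffs: 41.6971 21.1357 0.0000 0.0000 0.0000 0.0000
t_4: node(4,0) S=62.2098 payoff=32.2602 vs cont=31.2904 → 32.2602 [stop]  node(4,1) S=86.4481 payoff=8.0219 vs cont=10.6614 → 10.6614 [wait]  node(4,2) S=120.1300 payoff=0.0000 vs cont=0.0000 → 0.0000 [wait]  node(4,3) S=166.9351 payoff=0.0000 vs cont=0.0000 → 0.0000 [wait]  node(4,4) S=231.9764 payoff=0.0000 vs cont=0.0000 → 0.0000 [wait]  ⇒ S*(4)=62.2098
t_3: node(3,0) S=73.3343 payoff=21.1357 vs cont=21.4469 → 21.4469 [wait]  node(3,1) S=101.9069 payoff=0.0000 vs cont=5.3779 → 5.3779 [wait]  node(3,2) S=141.6118 payoff=0.0000 vs cont=0.0000 → 0.0000 [wait]  node(3,3) S=196.7867 payoff=0.0000 vs cont=0.0000 → 0.0000 [wait]  ⇒ S*(3)=-
t_2: node(2,0) S=86.4481 payoff=8.0219 vs cont=13.4283 → 13.4283 [wait]  node(2,1) S=120.1300 payoff=0.0000 vs cont=2.7127 → 2.7127 [wait]  node(2,2) S=166.9351 payoff=0.0000 vs cont=0.0000 → 0.0000 [wait]  ⇒ S*(2)=-
t_1: node(1,0) S=101.9069 payoff=0.0000 vs cont=8.0901 → 8.0901 [wait]  node(1,1) S=141.6118 payoff=0.0000 vs cont=1.3684 → 1.3684 [wait]  ⇒ S*(1)=-
t_0: node(0,0) S=120.1300 payoff=0.0000 vs cont=4.7449 → 4.7449 [wait]  ⇒ S*(0)=-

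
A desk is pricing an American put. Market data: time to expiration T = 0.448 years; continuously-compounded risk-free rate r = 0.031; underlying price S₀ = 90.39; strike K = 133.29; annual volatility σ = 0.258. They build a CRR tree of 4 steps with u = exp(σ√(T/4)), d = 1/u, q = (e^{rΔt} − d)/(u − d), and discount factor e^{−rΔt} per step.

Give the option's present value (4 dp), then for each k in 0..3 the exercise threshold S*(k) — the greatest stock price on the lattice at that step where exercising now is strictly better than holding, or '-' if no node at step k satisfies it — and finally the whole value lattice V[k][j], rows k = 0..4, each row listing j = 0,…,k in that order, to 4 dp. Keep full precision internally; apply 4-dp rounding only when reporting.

Δt=0.11200  u=1.09018  d=0.91728  q=0.49854  discount=0.99653
step 4 (expiry): payoffs max(K−S,0) = 69.2979 57.2357 42.9000 25.8621 5.6126
step 3: (k=3,j=0): S=69.7630, (K−S)⁺=63.5270, hold=63.0650 ⇒ V=63.5270 exercise | (k=3,j=1): S=82.9129, (K−S)⁺=50.3771, hold=49.9151 ⇒ V=50.3771 exercise | (k=3,j=2): S=98.5414, (K−S)⁺=34.7486, hold=34.2866 ⇒ V=34.7486 exercise | (k=3,j=3): S=117.1158, (K−S)⁺=16.1742, hold=15.7122 ⇒ V=16.1742 exercise  boundary S*=117.1158
step 2: (k=2,j=0): S=76.0543, (K−S)⁺=57.2357, hold=56.7738 ⇒ V=57.2357 exercise | (k=2,j=1): S=90.3900, (K−S)⁺=42.9000, hold=42.4380 ⇒ V=42.9000 exercise | (k=2,j=2): S=107.4279, (K−S)⁺=25.8621, hold=25.4001 ⇒ V=25.8621 exercise  boundary S*=107.4279
step 1: (k=1,j=0): S=82.9129, (K−S)⁺=50.3771, hold=49.9151 ⇒ V=50.3771 exercise | (k=1,j=1): S=98.5414, (K−S)⁺=34.7486, hold=34.2866 ⇒ V=34.7486 exercise  boundary S*=98.5414
step 0: (k=0,j=0): S=90.3900, (K−S)⁺=42.9000, hold=42.4380 ⇒ V=42.9000 exercise  boundary S*=90.3900

price = 42.9000
boundary = 90.3900 98.5414 107.4279 117.1158
tree:
42.9000
50.3771 34.7486
57.2357 42.9000 25.8621
63.5270 50.3771 34.7486 16.1742
69.2979 57.2357 42.9000 25.8621 5.6126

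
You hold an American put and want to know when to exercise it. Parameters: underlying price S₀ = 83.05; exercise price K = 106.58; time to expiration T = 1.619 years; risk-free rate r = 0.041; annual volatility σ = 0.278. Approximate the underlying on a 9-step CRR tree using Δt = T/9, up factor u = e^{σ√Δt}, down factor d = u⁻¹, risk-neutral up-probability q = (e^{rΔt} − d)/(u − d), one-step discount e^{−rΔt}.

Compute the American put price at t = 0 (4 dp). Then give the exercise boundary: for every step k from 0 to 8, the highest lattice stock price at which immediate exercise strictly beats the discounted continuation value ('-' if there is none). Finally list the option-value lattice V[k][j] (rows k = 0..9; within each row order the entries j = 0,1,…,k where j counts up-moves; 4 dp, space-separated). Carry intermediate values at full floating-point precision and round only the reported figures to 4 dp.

params: Δt=0.17989 u=1.12514 d=0.88878 q=0.50188 e^(-rΔt)=0.99265
t_9 payoffs: 77.8408 70.1978 60.5222 48.2734 32.7671 13.1370 0.0000 0.0000 0.0000 0.0000
t_8: node(8,0) S=32.3357 payoff=74.2443 vs cont=73.4612 → 74.2443 [stop]  node(8,1) S=40.9351 payoff=65.6449 vs cont=64.8617 → 65.6449 [stop]  node(8,2) S=51.8216 payoff=54.7584 vs cont=53.9752 → 54.7584 [stop]  node(8,3) S=65.6032 payoff=40.9768 vs cont=40.1936 → 40.9768 [stop]  node(8,4) S=83.0500 payoff=23.5300 vs cont=22.7468 → 23.5300 [stop]  node(8,5) S=105.1366 payoff=1.4434 vs cont=6.4958 → 6.4958 [wait]  node(8,6) S=133.0971 payoff=0.0000 vs cont=0.0000 → 0.0000 [wait]  node(8,7) S=168.4934 payoff=0.0000 vs cont=0.0000 → 0.0000 [wait]  node(8,8) S=213.3032 payoff=0.0000 vs cont=0.0000 → 0.0000 [wait]  ⇒ S*(8)=83.0500
t_7: node(7,0) S=36.3822 payoff=70.1978 vs cont=69.4146 → 70.1978 [stop]  node(7,1) S=46.0578 payoff=60.5222 vs cont=59.7390 → 60.5222 [stop]  node(7,2) S=58.3066 payoff=48.2734 vs cont=47.4902 → 48.2734 [stop]  node(7,3) S=73.8129 payoff=32.7671 vs cont=31.9839 → 32.7671 [stop]  node(7,4) S=93.4430 payoff=13.1370 vs cont=14.8708 → 14.8708 [wait]  node(7,5) S=118.2936 payoff=0.0000 vs cont=3.2119 → 3.2119 [wait]  node(7,6) S=149.7531 payoff=0.0000 vs cont=0.0000 → 0.0000 [wait]  node(7,7) S=189.5790 payoff=0.0000 vs cont=0.0000 → 0.0000 [wait]  ⇒ S*(7)=73.8129
t_6: node(6,0) S=40.9351 payoff=65.6449 vs cont=64.8617 → 65.6449 [stop]  node(6,1) S=51.8216 payoff=54.7584 vs cont=53.9752 → 54.7584 [stop]  node(6,2) S=65.6032 payoff=40.9768 vs cont=40.1936 → 40.9768 [stop]  node(6,3) S=83.0500 payoff=23.5300 vs cont=23.6106 → 23.6106 [wait]  node(6,4) S=105.1366 payoff=1.4434 vs cont=8.9532 → 8.9532 [wait]  node(6,5) S=133.0971 payoff=0.0000 vs cont=1.5882 → 1.5882 [wait]  node(6,6) S=168.4934 payoff=0.0000 vs cont=0.0000 → 0.0000 [wait]  ⇒ S*(6)=65.6032
t_5: node(5,0) S=46.0578 payoff=60.5222 vs cont=59.7390 → 60.5222 [stop]  node(5,1) S=58.3066 payoff=48.2734 vs cont=47.4902 → 48.2734 [stop]  node(5,2) S=73.8129 payoff=32.7671 vs cont=32.0241 → 32.7671 [stop]  node(5,3) S=93.4430 payoff=13.1370 vs cont=16.1350 → 16.1350 [wait]  node(5,4) S=118.2936 payoff=0.0000 vs cont=5.2183 → 5.2183 [wait]  node(5,5) S=149.7531 payoff=0.0000 vs cont=0.7853 → 0.7853 [wait]  ⇒ S*(5)=73.8129
t_4: node(4,0) S=51.8216 payoff=54.7584 vs cont=53.9752 → 54.7584 [stop]  node(4,1) S=65.6032 payoff=40.9768 vs cont=40.1936 → 40.9768 [stop]  node(4,2) S=83.0500 payoff=23.5300 vs cont=24.2404 → 24.2404 [wait]  node(4,3) S=105.1366 payoff=1.4434 vs cont=10.5778 → 10.5778 [wait]  node(4,4) S=133.0971 payoff=0.0000 vs cont=2.9715 → 2.9715 [wait]  ⇒ S*(4)=65.6032
t_3: node(3,0) S=58.3066 payoff=48.2734 vs cont=47.4902 → 48.2734 [stop]  node(3,1) S=73.8129 payoff=32.7671 vs cont=32.3378 → 32.7671 [stop]  node(3,2) S=93.4430 payoff=13.1370 vs cont=17.2557 → 17.2557 [wait]  node(3,3) S=118.2936 payoff=0.0000 vs cont=6.7107 → 6.7107 [wait]  ⇒ S*(3)=73.8129
t_2: node(2,0) S=65.6032 payoff=40.9768 vs cont=40.1936 → 40.9768 [stop]  node(2,1) S=83.0500 payoff=23.5300 vs cont=24.7987 → 24.7987 [wait]  node(2,2) S=105.1366 payoff=1.4434 vs cont=11.8755 → 11.8755 [wait]  ⇒ S*(2)=65.6032
t_1: node(1,0) S=73.8129 payoff=32.7671 vs cont=32.6160 → 32.7671 [stop]  node(1,1) S=93.4430 payoff=13.1370 vs cont=18.1783 → 18.1783 [wait]  ⇒ S*(1)=73.8129
t_0: node(0,0) S=83.0500 payoff=23.5300 vs cont=25.2584 → 25.2584 [wait]  ⇒ S*(0)=-

price = 25.2584
boundary = - 73.8129 65.6032 73.8129 65.6032 73.8129 65.6032 73.8129 83.0500
tree:
25.2584
32.7671 18.1783
40.9768 24.7987 11.8755
48.2734 32.7671 17.2557 6.7107
54.7584 40.9768 24.2404 10.5778 2.9715
60.5222 48.2734 32.7671 16.1350 5.2183 0.7853
65.6449 54.7584 40.9768 23.6106 8.9532 1.5882 0.0000
70.1978 60.5222 48.2734 32.7671 14.8708 3.2119 0.0000 0.0000
74.2443 65.6449 54.7584 40.9768 23.5300 6.4958 0.0000 0.0000 0.0000
77.8408 70.1978 60.5222 48.2734 32.7671 13.1370 0.0000 0.0000 0.0000 0.0000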